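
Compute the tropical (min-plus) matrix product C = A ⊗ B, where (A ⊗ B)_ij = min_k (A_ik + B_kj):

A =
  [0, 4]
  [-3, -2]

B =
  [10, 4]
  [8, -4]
A ⊗ B =
  [10, 0]
  [6, -6]

Apply the min-plus product entry-by-entry:
  C[0][0] = min over k of (A[0][0] + B[0][0] = 0 + 10 = 10, A[0][1] + B[1][0] = 4 + 8 = 12) = 10 (attained at k = 0)
  C[0][1] = min over k of (A[0][0] + B[0][1] = 0 + 4 = 4, A[0][1] + B[1][1] = 4 + -4 = 0) = 0 (attained at k = 1)
  C[1][0] = min over k of (A[1][0] + B[0][0] = -3 + 10 = 7, A[1][1] + B[1][0] = -2 + 8 = 6) = 6 (attained at k = 1)
  C[1][1] = min over k of (A[1][0] + B[0][1] = -3 + 4 = 1, A[1][1] + B[1][1] = -2 + -4 = -6) = -6 (attained at k = 1)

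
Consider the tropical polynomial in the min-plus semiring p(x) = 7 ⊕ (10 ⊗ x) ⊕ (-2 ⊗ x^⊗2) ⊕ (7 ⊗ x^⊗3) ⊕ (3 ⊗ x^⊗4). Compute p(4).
p(4) = 6

A tropical monomial a ⊗ x^⊗i evaluates to a + i · x. Evaluating each term at x = 4:
  Term 0 contributes 7 + 0 · 4 = 7
  Term 1 contributes 10 + 1 · 4 = 14
  Term 2 contributes -2 + 2 · 4 = 6
  Term 3 contributes 7 + 3 · 4 = 19
  Term 4 contributes 3 + 4 · 4 = 19
p(4) = ⊕ of these = min[7, 14, 6, 19, 19] = 6.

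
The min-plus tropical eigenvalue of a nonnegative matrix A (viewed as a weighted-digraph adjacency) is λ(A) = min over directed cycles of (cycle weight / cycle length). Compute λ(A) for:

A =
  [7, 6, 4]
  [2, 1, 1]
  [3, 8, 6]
λ(A) = 1

Enumerate directed cycles and compute their means (weight / length). Sample:
  cycle 0 → 0: weight = 7, length = 1, mean = 7/1 ≈ 7.000
  cycle 1 → 1: weight = 1, length = 1, mean = 1/1 ≈ 1.000
  cycle 2 → 2: weight = 6, length = 1, mean = 6/1 ≈ 6.000
  cycle 0 → 1 → 0: weight = 8, length = 2, mean = 8/2 ≈ 4.000
  cycle 0 → 2 → 0: weight = 7, length = 2, mean = 7/2 ≈ 3.500
  cycle 1 → 0 → 1: weight = 8, length = 2, mean = 8/2 ≈ 4.000
Minimum mean = 1.000, attained e.g. along the cycle 1 → 1 with weight 1 and length 1. So λ(A) = 1/1 = 1.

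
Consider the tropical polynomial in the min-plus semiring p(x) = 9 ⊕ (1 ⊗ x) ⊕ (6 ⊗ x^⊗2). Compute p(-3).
p(-3) = -2

A tropical monomial a ⊗ x^⊗i evaluates to a + i · x. Evaluating each term at x = -3:
  Term 0 contributes 9 + 0 · -3 = 9
  Term 1 contributes 1 + 1 · -3 = -2
  Term 2 contributes 6 + 2 · -3 = 0
p(-3) = ⊕ of these = min[9, -2, 0] = -2.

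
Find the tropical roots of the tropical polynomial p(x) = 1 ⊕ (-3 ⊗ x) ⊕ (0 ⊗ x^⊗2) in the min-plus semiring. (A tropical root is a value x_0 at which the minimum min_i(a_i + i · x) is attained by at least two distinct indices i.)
Roots: {-3, 4}

Each tropical root is a break point of the lower envelope of the lines y = a_i + i · x (there are 3 lines, with slopes 0, 1, ..., 2). Only the lines that attain the minimum somewhere contribute to roots; other lines are dominated. Here the surviving (envelope) indices are i = 2, i = 1, i = 0.
Intersections between consecutive envelope lines give the roots: for adjacent envelope indices i < j the intersection is x = (a_i − a_j) / (j − i). Reading off the sorted break points: {-3, 4}.
Verification: at each break x_0, at least two indices attain the minimum of min_i(a_i + i · x_0).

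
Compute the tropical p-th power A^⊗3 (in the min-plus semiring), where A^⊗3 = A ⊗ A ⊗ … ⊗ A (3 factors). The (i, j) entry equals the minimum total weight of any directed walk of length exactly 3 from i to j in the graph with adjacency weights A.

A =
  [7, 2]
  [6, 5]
A^⊗3 =
  [13, 10]
  [14, 13]

Each entry (A^⊗3)_ij equals the minimum over all length-3 walks i = v_0 → v_1 → … → v_3 = j of Σ_t A[v_t][v_{t+1}]. For example, for (i, j) = (0, 1) we minimise over 4 possible intermediate vertex sequences; the minimum is 10, attained along the walk 0 → 1 → 0 → 1.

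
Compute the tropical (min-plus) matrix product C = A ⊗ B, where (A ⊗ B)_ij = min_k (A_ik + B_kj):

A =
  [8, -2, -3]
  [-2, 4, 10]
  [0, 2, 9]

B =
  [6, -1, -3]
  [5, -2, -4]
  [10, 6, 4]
A ⊗ B =
  [3, -4, -6]
  [4, -3, -5]
  [6, -1, -3]

Apply the min-plus product entry-by-entry:
  C[0][0] = min over k of (A[0][0] + B[0][0] = 8 + 6 = 14, A[0][1] + B[1][0] = -2 + 5 = 3, A[0][2] + B[2][0] = -3 + 10 = 7) = 3 (attained at k = 1)
  C[0][1] = min over k of (A[0][0] + B[0][1] = 8 + -1 = 7, A[0][1] + B[1][1] = -2 + -2 = -4, A[0][2] + B[2][1] = -3 + 6 = 3) = -4 (attained at k = 1)
  C[0][2] = min over k of (A[0][0] + B[0][2] = 8 + -3 = 5, A[0][1] + B[1][2] = -2 + -4 = -6, A[0][2] + B[2][2] = -3 + 4 = 1) = -6 (attained at k = 1)
  C[1][0] = min over k of (A[1][0] + B[0][0] = -2 + 6 = 4, A[1][1] + B[1][0] = 4 + 5 = 9, A[1][2] + B[2][0] = 10 + 10 = 20) = 4 (attained at k = 0)
  C[1][1] = min over k of (A[1][0] + B[0][1] = -2 + -1 = -3, A[1][1] + B[1][1] = 4 + -2 = 2, A[1][2] + B[2][1] = 10 + 6 = 16) = -3 (attained at k = 0)
  C[1][2] = min over k of (A[1][0] + B[0][2] = -2 + -3 = -5, A[1][1] + B[1][2] = 4 + -4 = 0, A[1][2] + B[2][2] = 10 + 4 = 14) = -5 (attained at k = 0)
  C[2][0] = min over k of (A[2][0] + B[0][0] = 0 + 6 = 6, A[2][1] + B[1][0] = 2 + 5 = 7, A[2][2] + B[2][0] = 9 + 10 = 19) = 6 (attained at k = 0)
  C[2][1] = min over k of (A[2][0] + B[0][1] = 0 + -1 = -1, A[2][1] + B[1][1] = 2 + -2 = 0, A[2][2] + B[2][1] = 9 + 6 = 15) = -1 (attained at k = 0)
  C[2][2] = min over k of (A[2][0] + B[0][2] = 0 + -3 = -3, A[2][1] + B[1][2] = 2 + -4 = -2, A[2][2] + B[2][2] = 9 + 4 = 13) = -3 (attained at k = 0)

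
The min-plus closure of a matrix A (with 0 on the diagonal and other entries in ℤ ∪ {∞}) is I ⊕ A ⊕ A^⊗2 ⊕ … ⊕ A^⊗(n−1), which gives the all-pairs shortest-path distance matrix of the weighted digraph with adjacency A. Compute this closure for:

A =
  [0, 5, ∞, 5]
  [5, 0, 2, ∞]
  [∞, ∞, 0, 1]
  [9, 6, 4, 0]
Closure =
  [0, 5, 7, 5]
  [5, 0, 2, 3]
  [10, 7, 0, 1]
  [9, 6, 4, 0]

This is the Floyd-Warshall all-pairs shortest-path computation. For each intermediate vertex k = 0, 1, …, 3, update dist[i][j] ← min(dist[i][j], dist[i][k] + dist[k][j]). The final matrix gives, for each (i, j), the minimum total weight of any directed path from i to j (possibly empty when i = j).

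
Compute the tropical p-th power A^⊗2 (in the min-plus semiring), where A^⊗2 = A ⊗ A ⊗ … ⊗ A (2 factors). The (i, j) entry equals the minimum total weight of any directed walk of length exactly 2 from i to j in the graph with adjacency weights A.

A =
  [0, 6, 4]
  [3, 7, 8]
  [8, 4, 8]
A^⊗2 =
  [0, 6, 4]
  [3, 9, 7]
  [7, 11, 12]

Each entry (A^⊗2)_ij equals the minimum over all length-2 walks i = v_0 → v_1 → … → v_2 = j of Σ_t A[v_t][v_{t+1}]. For example, for (i, j) = (0, 2) we minimise over 3 possible intermediate vertex sequences; the minimum is 4, attained along the walk 0 → 0 → 2.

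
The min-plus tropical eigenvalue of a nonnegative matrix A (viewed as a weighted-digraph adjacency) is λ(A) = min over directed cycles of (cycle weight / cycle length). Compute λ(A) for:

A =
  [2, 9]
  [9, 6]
λ(A) = 2

Enumerate directed cycles and compute their means (weight / length). Sample:
  cycle 0 → 0: weight = 2, length = 1, mean = 2/1 ≈ 2.000
  cycle 1 → 1: weight = 6, length = 1, mean = 6/1 ≈ 6.000
  cycle 0 → 1 → 0: weight = 18, length = 2, mean = 18/2 ≈ 9.000
  cycle 1 → 0 → 1: weight = 18, length = 2, mean = 18/2 ≈ 9.000
Minimum mean = 2.000, attained e.g. along the cycle 0 → 0 with weight 2 and length 1. So λ(A) = 2/1 = 2.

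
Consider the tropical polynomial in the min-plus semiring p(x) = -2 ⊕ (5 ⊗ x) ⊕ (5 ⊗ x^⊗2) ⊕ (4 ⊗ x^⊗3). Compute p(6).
p(6) = -2

A tropical monomial a ⊗ x^⊗i evaluates to a + i · x. Evaluating each term at x = 6:
  Term 0 contributes -2 + 0 · 6 = -2
  Term 1 contributes 5 + 1 · 6 = 11
  Term 2 contributes 5 + 2 · 6 = 17
  Term 3 contributes 4 + 3 · 6 = 22
p(6) = ⊕ of these = min[-2, 11, 17, 22] = -2.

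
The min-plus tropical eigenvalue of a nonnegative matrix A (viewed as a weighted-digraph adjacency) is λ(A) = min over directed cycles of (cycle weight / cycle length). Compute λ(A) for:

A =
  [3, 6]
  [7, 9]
λ(A) = 3

Enumerate directed cycles and compute their means (weight / length). Sample:
  cycle 0 → 0: weight = 3, length = 1, mean = 3/1 ≈ 3.000
  cycle 1 → 1: weight = 9, length = 1, mean = 9/1 ≈ 9.000
  cycle 0 → 1 → 0: weight = 13, length = 2, mean = 13/2 ≈ 6.500
  cycle 1 → 0 → 1: weight = 13, length = 2, mean = 13/2 ≈ 6.500
Minimum mean = 3.000, attained e.g. along the cycle 0 → 0 with weight 3 and length 1. So λ(A) = 3/1 = 3.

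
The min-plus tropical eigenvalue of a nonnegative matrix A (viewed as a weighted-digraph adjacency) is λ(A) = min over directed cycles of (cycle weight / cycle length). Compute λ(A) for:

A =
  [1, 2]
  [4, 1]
λ(A) = 1

Enumerate directed cycles and compute their means (weight / length). Sample:
  cycle 0 → 0: weight = 1, length = 1, mean = 1/1 ≈ 1.000
  cycle 1 → 1: weight = 1, length = 1, mean = 1/1 ≈ 1.000
  cycle 0 → 1 → 0: weight = 6, length = 2, mean = 6/2 ≈ 3.000
  cycle 1 → 0 → 1: weight = 6, length = 2, mean = 6/2 ≈ 3.000
Minimum mean = 1.000, attained e.g. along the cycle 0 → 0 with weight 1 and length 1. So λ(A) = 1/1 = 1.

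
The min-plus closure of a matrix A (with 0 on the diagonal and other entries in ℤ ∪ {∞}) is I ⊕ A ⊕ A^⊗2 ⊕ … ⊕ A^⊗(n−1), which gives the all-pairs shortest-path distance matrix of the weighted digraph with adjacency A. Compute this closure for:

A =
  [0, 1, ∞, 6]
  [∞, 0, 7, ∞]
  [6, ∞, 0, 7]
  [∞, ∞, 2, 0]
Closure =
  [0, 1, 8, 6]
  [13, 0, 7, 14]
  [6, 7, 0, 7]
  [8, 9, 2, 0]

This is the Floyd-Warshall all-pairs shortest-path computation. For each intermediate vertex k = 0, 1, …, 3, update dist[i][j] ← min(dist[i][j], dist[i][k] + dist[k][j]). The final matrix gives, for each (i, j), the minimum total weight of any directed path from i to j (possibly empty when i = j).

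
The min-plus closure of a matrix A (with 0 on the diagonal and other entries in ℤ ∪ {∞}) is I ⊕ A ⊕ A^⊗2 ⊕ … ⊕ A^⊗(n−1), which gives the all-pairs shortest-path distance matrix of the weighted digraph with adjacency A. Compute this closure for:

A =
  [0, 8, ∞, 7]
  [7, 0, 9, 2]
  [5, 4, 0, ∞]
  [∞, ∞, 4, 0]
Closure =
  [0, 8, 11, 7]
  [7, 0, 6, 2]
  [5, 4, 0, 6]
  [9, 8, 4, 0]

This is the Floyd-Warshall all-pairs shortest-path computation. For each intermediate vertex k = 0, 1, …, 3, update dist[i][j] ← min(dist[i][j], dist[i][k] + dist[k][j]). The final matrix gives, for each (i, j), the minimum total weight of any directed path from i to j (possibly empty when i = j).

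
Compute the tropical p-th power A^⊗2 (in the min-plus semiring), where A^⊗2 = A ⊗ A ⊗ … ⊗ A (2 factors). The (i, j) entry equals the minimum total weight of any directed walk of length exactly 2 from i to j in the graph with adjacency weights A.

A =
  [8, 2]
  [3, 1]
A^⊗2 =
  [5, 3]
  [4, 2]

Each entry (A^⊗2)_ij equals the minimum over all length-2 walks i = v_0 → v_1 → … → v_2 = j of Σ_t A[v_t][v_{t+1}]. For example, for (i, j) = (0, 1) we minimise over 2 possible intermediate vertex sequences; the minimum is 3, attained along the walk 0 → 1 → 1.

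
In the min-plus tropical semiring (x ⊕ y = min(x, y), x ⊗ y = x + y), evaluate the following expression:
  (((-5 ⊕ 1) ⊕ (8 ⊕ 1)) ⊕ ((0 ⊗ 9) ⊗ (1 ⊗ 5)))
(((-5 ⊕ 1) ⊕ (8 ⊕ 1)) ⊕ ((0 ⊗ 9) ⊗ (1 ⊗ 5))) = -5

Expand innermost to outermost. Recall ⊕ takes the minimum of its arguments and ⊗ takes their sum. Working out the expression (((-5 ⊕ 1) ⊕ (8 ⊕ 1)) ⊕ ((0 ⊗ 9) ⊗ (1 ⊗ 5))) gives -5.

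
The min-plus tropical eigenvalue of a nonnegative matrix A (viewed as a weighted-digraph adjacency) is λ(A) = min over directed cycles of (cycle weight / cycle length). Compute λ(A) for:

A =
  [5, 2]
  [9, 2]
λ(A) = 2

Enumerate directed cycles and compute their means (weight / length). Sample:
  cycle 0 → 0: weight = 5, length = 1, mean = 5/1 ≈ 5.000
  cycle 1 → 1: weight = 2, length = 1, mean = 2/1 ≈ 2.000
  cycle 0 → 1 → 0: weight = 11, length = 2, mean = 11/2 ≈ 5.500
  cycle 1 → 0 → 1: weight = 11, length = 2, mean = 11/2 ≈ 5.500
Minimum mean = 2.000, attained e.g. along the cycle 1 → 1 with weight 2 and length 1. So λ(A) = 2/1 = 2.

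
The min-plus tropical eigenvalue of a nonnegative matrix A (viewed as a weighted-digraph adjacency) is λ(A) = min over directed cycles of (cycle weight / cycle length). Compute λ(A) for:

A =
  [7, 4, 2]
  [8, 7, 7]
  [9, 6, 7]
λ(A) = 16/3

Enumerate directed cycles and compute their means (weight / length). Sample:
  cycle 0 → 0: weight = 7, length = 1, mean = 7/1 ≈ 7.000
  cycle 1 → 1: weight = 7, length = 1, mean = 7/1 ≈ 7.000
  cycle 2 → 2: weight = 7, length = 1, mean = 7/1 ≈ 7.000
  cycle 0 → 1 → 0: weight = 12, length = 2, mean = 12/2 ≈ 6.000
  cycle 0 → 2 → 0: weight = 11, length = 2, mean = 11/2 ≈ 5.500
  cycle 1 → 0 → 1: weight = 12, length = 2, mean = 12/2 ≈ 6.000
Minimum mean = 5.333, attained e.g. along the cycle 0 → 2 → 1 → 0 with weight 16 and length 3. So λ(A) = 16/3 = 16/3.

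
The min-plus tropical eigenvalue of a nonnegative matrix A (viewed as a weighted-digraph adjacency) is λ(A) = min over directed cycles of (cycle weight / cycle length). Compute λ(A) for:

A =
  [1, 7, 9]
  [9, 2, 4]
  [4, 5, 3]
λ(A) = 1

Enumerate directed cycles and compute their means (weight / length). Sample:
  cycle 0 → 0: weight = 1, length = 1, mean = 1/1 ≈ 1.000
  cycle 1 → 1: weight = 2, length = 1, mean = 2/1 ≈ 2.000
  cycle 2 → 2: weight = 3, length = 1, mean = 3/1 ≈ 3.000
  cycle 0 → 1 → 0: weight = 16, length = 2, mean = 16/2 ≈ 8.000
  cycle 0 → 2 → 0: weight = 13, length = 2, mean = 13/2 ≈ 6.500
  cycle 1 → 0 → 1: weight = 16, length = 2, mean = 16/2 ≈ 8.000
Minimum mean = 1.000, attained e.g. along the cycle 0 → 0 with weight 1 and length 1. So λ(A) = 1/1 = 1.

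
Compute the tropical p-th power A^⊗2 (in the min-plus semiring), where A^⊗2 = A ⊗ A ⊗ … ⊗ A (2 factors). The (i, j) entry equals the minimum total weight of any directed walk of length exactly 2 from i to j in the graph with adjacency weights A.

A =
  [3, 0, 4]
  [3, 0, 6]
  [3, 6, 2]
A^⊗2 =
  [3, 0, 6]
  [3, 0, 6]
  [5, 3, 4]

Each entry (A^⊗2)_ij equals the minimum over all length-2 walks i = v_0 → v_1 → … → v_2 = j of Σ_t A[v_t][v_{t+1}]. For example, for (i, j) = (0, 2) we minimise over 3 possible intermediate vertex sequences; the minimum is 6, attained along the walk 0 → 1 → 2.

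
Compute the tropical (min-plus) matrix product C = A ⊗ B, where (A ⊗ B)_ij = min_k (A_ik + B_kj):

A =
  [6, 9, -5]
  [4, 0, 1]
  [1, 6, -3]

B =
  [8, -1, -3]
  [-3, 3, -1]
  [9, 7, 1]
A ⊗ B =
  [4, 2, -4]
  [-3, 3, -1]
  [3, 0, -2]

Apply the min-plus product entry-by-entry:
  C[0][0] = min over k of (A[0][0] + B[0][0] = 6 + 8 = 14, A[0][1] + B[1][0] = 9 + -3 = 6, A[0][2] + B[2][0] = -5 + 9 = 4) = 4 (attained at k = 2)
  C[0][1] = min over k of (A[0][0] + B[0][1] = 6 + -1 = 5, A[0][1] + B[1][1] = 9 + 3 = 12, A[0][2] + B[2][1] = -5 + 7 = 2) = 2 (attained at k = 2)
  C[0][2] = min over k of (A[0][0] + B[0][2] = 6 + -3 = 3, A[0][1] + B[1][2] = 9 + -1 = 8, A[0][2] + B[2][2] = -5 + 1 = -4) = -4 (attained at k = 2)
  C[1][0] = min over k of (A[1][0] + B[0][0] = 4 + 8 = 12, A[1][1] + B[1][0] = 0 + -3 = -3, A[1][2] + B[2][0] = 1 + 9 = 10) = -3 (attained at k = 1)
  C[1][1] = min over k of (A[1][0] + B[0][1] = 4 + -1 = 3, A[1][1] + B[1][1] = 0 + 3 = 3, A[1][2] + B[2][1] = 1 + 7 = 8) = 3 (attained at k = 0)
  C[1][2] = min over k of (A[1][0] + B[0][2] = 4 + -3 = 1, A[1][1] + B[1][2] = 0 + -1 = -1, A[1][2] + B[2][2] = 1 + 1 = 2) = -1 (attained at k = 1)
  C[2][0] = min over k of (A[2][0] + B[0][0] = 1 + 8 = 9, A[2][1] + B[1][0] = 6 + -3 = 3, A[2][2] + B[2][0] = -3 + 9 = 6) = 3 (attained at k = 1)
  C[2][1] = min over k of (A[2][0] + B[0][1] = 1 + -1 = 0, A[2][1] + B[1][1] = 6 + 3 = 9, A[2][2] + B[2][1] = -3 + 7 = 4) = 0 (attained at k = 0)
  C[2][2] = min over k of (A[2][0] + B[0][2] = 1 + -3 = -2, A[2][1] + B[1][2] = 6 + -1 = 5, A[2][2] + B[2][2] = -3 + 1 = -2) = -2 (attained at k = 0)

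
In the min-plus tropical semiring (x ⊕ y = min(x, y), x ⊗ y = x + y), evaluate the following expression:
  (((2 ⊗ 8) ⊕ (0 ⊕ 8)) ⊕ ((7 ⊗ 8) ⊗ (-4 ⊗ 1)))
(((2 ⊗ 8) ⊕ (0 ⊕ 8)) ⊕ ((7 ⊗ 8) ⊗ (-4 ⊗ 1))) = 0

Expand innermost to outermost. Recall ⊕ takes the minimum of its arguments and ⊗ takes their sum. Working out the expression (((2 ⊗ 8) ⊕ (0 ⊕ 8)) ⊕ ((7 ⊗ 8) ⊗ (-4 ⊗ 1))) gives 0.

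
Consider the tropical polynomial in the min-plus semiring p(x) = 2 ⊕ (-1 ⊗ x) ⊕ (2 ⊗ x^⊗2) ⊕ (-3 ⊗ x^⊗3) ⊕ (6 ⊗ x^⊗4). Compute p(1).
p(1) = 0

A tropical monomial a ⊗ x^⊗i evaluates to a + i · x. Evaluating each term at x = 1:
  Term 0 contributes 2 + 0 · 1 = 2
  Term 1 contributes -1 + 1 · 1 = 0
  Term 2 contributes 2 + 2 · 1 = 4
  Term 3 contributes -3 + 3 · 1 = 0
  Term 4 contributes 6 + 4 · 1 = 10
p(1) = ⊕ of these = min[2, 0, 4, 0, 10] = 0.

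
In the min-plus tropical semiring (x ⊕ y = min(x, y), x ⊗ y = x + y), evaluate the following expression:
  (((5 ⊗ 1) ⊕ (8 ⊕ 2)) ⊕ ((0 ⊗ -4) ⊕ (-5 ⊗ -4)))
(((5 ⊗ 1) ⊕ (8 ⊕ 2)) ⊕ ((0 ⊗ -4) ⊕ (-5 ⊗ -4))) = -9

Expand innermost to outermost. Recall ⊕ takes the minimum of its arguments and ⊗ takes their sum. Working out the expression (((5 ⊗ 1) ⊕ (8 ⊕ 2)) ⊕ ((0 ⊗ -4) ⊕ (-5 ⊗ -4))) gives -9.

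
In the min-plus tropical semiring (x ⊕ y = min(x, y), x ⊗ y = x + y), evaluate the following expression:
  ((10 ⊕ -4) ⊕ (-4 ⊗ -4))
((10 ⊕ -4) ⊕ (-4 ⊗ -4)) = -8

Expand innermost to outermost. Recall ⊕ takes the minimum of its arguments and ⊗ takes their sum. Working out the expression ((10 ⊕ -4) ⊕ (-4 ⊗ -4)) gives -8.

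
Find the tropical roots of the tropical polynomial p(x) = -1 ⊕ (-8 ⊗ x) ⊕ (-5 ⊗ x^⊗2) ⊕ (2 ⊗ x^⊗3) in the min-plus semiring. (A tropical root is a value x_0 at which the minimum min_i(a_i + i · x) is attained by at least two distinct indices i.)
Roots: {-7, -3, 7}

Each tropical root is a break point of the lower envelope of the lines y = a_i + i · x (there are 4 lines, with slopes 0, 1, ..., 3). Only the lines that attain the minimum somewhere contribute to roots; other lines are dominated. Here the surviving (envelope) indices are i = 3, i = 2, i = 1, i = 0.
Intersections between consecutive envelope lines give the roots: for adjacent envelope indices i < j the intersection is x = (a_i − a_j) / (j − i). Reading off the sorted break points: {-7, -3, 7}.
Verification: at each break x_0, at least two indices attain the minimum of min_i(a_i + i · x_0).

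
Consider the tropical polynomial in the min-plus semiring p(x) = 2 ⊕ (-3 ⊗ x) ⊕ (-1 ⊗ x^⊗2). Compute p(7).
p(7) = 2

A tropical monomial a ⊗ x^⊗i evaluates to a + i · x. Evaluating each term at x = 7:
  Term 0 contributes 2 + 0 · 7 = 2
  Term 1 contributes -3 + 1 · 7 = 4
  Term 2 contributes -1 + 2 · 7 = 13
p(7) = ⊕ of these = min[2, 4, 13] = 2.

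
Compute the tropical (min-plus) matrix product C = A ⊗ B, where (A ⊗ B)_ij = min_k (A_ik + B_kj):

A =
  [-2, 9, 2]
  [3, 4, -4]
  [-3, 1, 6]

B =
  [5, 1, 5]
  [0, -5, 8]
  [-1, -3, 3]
A ⊗ B =
  [1, -1, 3]
  [-5, -7, -1]
  [1, -4, 2]

Apply the min-plus product entry-by-entry:
  C[0][0] = min over k of (A[0][0] + B[0][0] = -2 + 5 = 3, A[0][1] + B[1][0] = 9 + 0 = 9, A[0][2] + B[2][0] = 2 + -1 = 1) = 1 (attained at k = 2)
  C[0][1] = min over k of (A[0][0] + B[0][1] = -2 + 1 = -1, A[0][1] + B[1][1] = 9 + -5 = 4, A[0][2] + B[2][1] = 2 + -3 = -1) = -1 (attained at k = 0)
  C[0][2] = min over k of (A[0][0] + B[0][2] = -2 + 5 = 3, A[0][1] + B[1][2] = 9 + 8 = 17, A[0][2] + B[2][2] = 2 + 3 = 5) = 3 (attained at k = 0)
  C[1][0] = min over k of (A[1][0] + B[0][0] = 3 + 5 = 8, A[1][1] + B[1][0] = 4 + 0 = 4, A[1][2] + B[2][0] = -4 + -1 = -5) = -5 (attained at k = 2)
  C[1][1] = min over k of (A[1][0] + B[0][1] = 3 + 1 = 4, A[1][1] + B[1][1] = 4 + -5 = -1, A[1][2] + B[2][1] = -4 + -3 = -7) = -7 (attained at k = 2)
  C[1][2] = min over k of (A[1][0] + B[0][2] = 3 + 5 = 8, A[1][1] + B[1][2] = 4 + 8 = 12, A[1][2] + B[2][2] = -4 + 3 = -1) = -1 (attained at k = 2)
  C[2][0] = min over k of (A[2][0] + B[0][0] = -3 + 5 = 2, A[2][1] + B[1][0] = 1 + 0 = 1, A[2][2] + B[2][0] = 6 + -1 = 5) = 1 (attained at k = 1)
  C[2][1] = min over k of (A[2][0] + B[0][1] = -3 + 1 = -2, A[2][1] + B[1][1] = 1 + -5 = -4, A[2][2] + B[2][1] = 6 + -3 = 3) = -4 (attained at k = 1)
  C[2][2] = min over k of (A[2][0] + B[0][2] = -3 + 5 = 2, A[2][1] + B[1][2] = 1 + 8 = 9, A[2][2] + B[2][2] = 6 + 3 = 9) = 2 (attained at k = 0)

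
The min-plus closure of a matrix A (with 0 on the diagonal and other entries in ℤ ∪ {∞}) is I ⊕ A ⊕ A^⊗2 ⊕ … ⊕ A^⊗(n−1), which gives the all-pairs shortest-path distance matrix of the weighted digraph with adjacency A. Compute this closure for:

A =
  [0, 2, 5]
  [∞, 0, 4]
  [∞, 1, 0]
Closure =
  [0, 2, 5]
  [∞, 0, 4]
  [∞, 1, 0]

This is the Floyd-Warshall all-pairs shortest-path computation. For each intermediate vertex k = 0, 1, …, 2, update dist[i][j] ← min(dist[i][j], dist[i][k] + dist[k][j]). The final matrix gives, for each (i, j), the minimum total weight of any directed path from i to j (possibly empty when i = j).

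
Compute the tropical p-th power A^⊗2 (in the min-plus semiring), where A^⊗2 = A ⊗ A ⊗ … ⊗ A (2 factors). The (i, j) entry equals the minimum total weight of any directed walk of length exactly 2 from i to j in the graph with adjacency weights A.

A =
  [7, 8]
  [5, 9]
A^⊗2 =
  [13, 15]
  [12, 13]

Each entry (A^⊗2)_ij equals the minimum over all length-2 walks i = v_0 → v_1 → … → v_2 = j of Σ_t A[v_t][v_{t+1}]. For example, for (i, j) = (0, 1) we minimise over 2 possible intermediate vertex sequences; the minimum is 15, attained along the walk 0 → 0 → 1.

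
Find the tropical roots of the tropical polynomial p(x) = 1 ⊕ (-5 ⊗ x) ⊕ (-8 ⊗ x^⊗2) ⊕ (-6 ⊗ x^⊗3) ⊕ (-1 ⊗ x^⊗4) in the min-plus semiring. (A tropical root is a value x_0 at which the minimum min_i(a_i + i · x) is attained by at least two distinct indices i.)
Roots: {-5, -2, 3, 6}

Each tropical root is a break point of the lower envelope of the lines y = a_i + i · x (there are 5 lines, with slopes 0, 1, ..., 4). Only the lines that attain the minimum somewhere contribute to roots; other lines are dominated. Here the surviving (envelope) indices are i = 4, i = 3, i = 2, i = 1, i = 0.
Intersections between consecutive envelope lines give the roots: for adjacent envelope indices i < j the intersection is x = (a_i − a_j) / (j − i). Reading off the sorted break points: {-5, -2, 3, 6}.
Verification: at each break x_0, at least two indices attain the minimum of min_i(a_i + i · x_0).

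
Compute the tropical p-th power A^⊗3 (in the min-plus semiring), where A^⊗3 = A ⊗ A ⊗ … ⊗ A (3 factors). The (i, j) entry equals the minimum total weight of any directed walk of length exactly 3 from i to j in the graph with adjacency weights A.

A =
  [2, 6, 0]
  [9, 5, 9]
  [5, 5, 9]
A^⊗3 =
  [6, 7, 4]
  [13, 14, 11]
  [9, 10, 7]

Each entry (A^⊗3)_ij equals the minimum over all length-3 walks i = v_0 → v_1 → … → v_3 = j of Σ_t A[v_t][v_{t+1}]. For example, for (i, j) = (0, 2) we minimise over 9 possible intermediate vertex sequences; the minimum is 4, attained along the walk 0 → 0 → 0 → 2.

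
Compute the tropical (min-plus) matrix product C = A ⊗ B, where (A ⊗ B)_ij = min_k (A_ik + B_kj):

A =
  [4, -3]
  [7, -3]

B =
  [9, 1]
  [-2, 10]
A ⊗ B =
  [-5, 5]
  [-5, 7]

Apply the min-plus product entry-by-entry:
  C[0][0] = min over k of (A[0][0] + B[0][0] = 4 + 9 = 13, A[0][1] + B[1][0] = -3 + -2 = -5) = -5 (attained at k = 1)
  C[0][1] = min over k of (A[0][0] + B[0][1] = 4 + 1 = 5, A[0][1] + B[1][1] = -3 + 10 = 7) = 5 (attained at k = 0)
  C[1][0] = min over k of (A[1][0] + B[0][0] = 7 + 9 = 16, A[1][1] + B[1][0] = -3 + -2 = -5) = -5 (attained at k = 1)
  C[1][1] = min over k of (A[1][0] + B[0][1] = 7 + 1 = 8, A[1][1] + B[1][1] = -3 + 10 = 7) = 7 (attained at k = 1)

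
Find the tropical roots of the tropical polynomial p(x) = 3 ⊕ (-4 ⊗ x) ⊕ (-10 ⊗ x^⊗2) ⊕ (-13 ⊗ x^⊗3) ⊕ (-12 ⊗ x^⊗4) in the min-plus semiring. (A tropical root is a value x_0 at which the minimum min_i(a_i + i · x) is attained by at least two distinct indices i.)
Roots: {-1, 3, 6, 7}

Each tropical root is a break point of the lower envelope of the lines y = a_i + i · x (there are 5 lines, with slopes 0, 1, ..., 4). Only the lines that attain the minimum somewhere contribute to roots; other lines are dominated. Here the surviving (envelope) indices are i = 4, i = 3, i = 2, i = 1, i = 0.
Intersections between consecutive envelope lines give the roots: for adjacent envelope indices i < j the intersection is x = (a_i − a_j) / (j − i). Reading off the sorted break points: {-1, 3, 6, 7}.
Verification: at each break x_0, at least two indices attain the minimum of min_i(a_i + i · x_0).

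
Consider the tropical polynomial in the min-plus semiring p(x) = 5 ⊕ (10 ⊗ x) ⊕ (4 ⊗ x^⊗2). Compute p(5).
p(5) = 5

A tropical monomial a ⊗ x^⊗i evaluates to a + i · x. Evaluating each term at x = 5:
  Term 0 contributes 5 + 0 · 5 = 5
  Term 1 contributes 10 + 1 · 5 = 15
  Term 2 contributes 4 + 2 · 5 = 14
p(5) = ⊕ of these = min[5, 15, 14] = 5.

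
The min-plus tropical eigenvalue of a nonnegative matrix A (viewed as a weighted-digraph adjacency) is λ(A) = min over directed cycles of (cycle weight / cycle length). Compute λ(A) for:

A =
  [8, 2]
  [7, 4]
λ(A) = 4

Enumerate directed cycles and compute their means (weight / length). Sample:
  cycle 0 → 0: weight = 8, length = 1, mean = 8/1 ≈ 8.000
  cycle 1 → 1: weight = 4, length = 1, mean = 4/1 ≈ 4.000
  cycle 0 → 1 → 0: weight = 9, length = 2, mean = 9/2 ≈ 4.500
  cycle 1 → 0 → 1: weight = 9, length = 2, mean = 9/2 ≈ 4.500
Minimum mean = 4.000, attained e.g. along the cycle 1 → 1 with weight 4 and length 1. So λ(A) = 4/1 = 4.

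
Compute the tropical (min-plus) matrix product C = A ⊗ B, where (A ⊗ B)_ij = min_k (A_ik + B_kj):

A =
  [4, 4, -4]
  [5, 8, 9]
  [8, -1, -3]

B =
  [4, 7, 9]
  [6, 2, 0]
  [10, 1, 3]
A ⊗ B =
  [6, -3, -1]
  [9, 10, 8]
  [5, -2, -1]

Apply the min-plus product entry-by-entry:
  C[0][0] = min over k of (A[0][0] + B[0][0] = 4 + 4 = 8, A[0][1] + B[1][0] = 4 + 6 = 10, A[0][2] + B[2][0] = -4 + 10 = 6) = 6 (attained at k = 2)
  C[0][1] = min over k of (A[0][0] + B[0][1] = 4 + 7 = 11, A[0][1] + B[1][1] = 4 + 2 = 6, A[0][2] + B[2][1] = -4 + 1 = -3) = -3 (attained at k = 2)
  C[0][2] = min over k of (A[0][0] + B[0][2] = 4 + 9 = 13, A[0][1] + B[1][2] = 4 + 0 = 4, A[0][2] + B[2][2] = -4 + 3 = -1) = -1 (attained at k = 2)
  C[1][0] = min over k of (A[1][0] + B[0][0] = 5 + 4 = 9, A[1][1] + B[1][0] = 8 + 6 = 14, A[1][2] + B[2][0] = 9 + 10 = 19) = 9 (attained at k = 0)
  C[1][1] = min over k of (A[1][0] + B[0][1] = 5 + 7 = 12, A[1][1] + B[1][1] = 8 + 2 = 10, A[1][2] + B[2][1] = 9 + 1 = 10) = 10 (attained at k = 1)
  C[1][2] = min over k of (A[1][0] + B[0][2] = 5 + 9 = 14, A[1][1] + B[1][2] = 8 + 0 = 8, A[1][2] + B[2][2] = 9 + 3 = 12) = 8 (attained at k = 1)
  C[2][0] = min over k of (A[2][0] + B[0][0] = 8 + 4 = 12, A[2][1] + B[1][0] = -1 + 6 = 5, A[2][2] + B[2][0] = -3 + 10 = 7) = 5 (attained at k = 1)
  C[2][1] = min over k of (A[2][0] + B[0][1] = 8 + 7 = 15, A[2][1] + B[1][1] = -1 + 2 = 1, A[2][2] + B[2][1] = -3 + 1 = -2) = -2 (attained at k = 2)
  C[2][2] = min over k of (A[2][0] + B[0][2] = 8 + 9 = 17, A[2][1] + B[1][2] = -1 + 0 = -1, A[2][2] + B[2][2] = -3 + 3 = 0) = -1 (attained at k = 1)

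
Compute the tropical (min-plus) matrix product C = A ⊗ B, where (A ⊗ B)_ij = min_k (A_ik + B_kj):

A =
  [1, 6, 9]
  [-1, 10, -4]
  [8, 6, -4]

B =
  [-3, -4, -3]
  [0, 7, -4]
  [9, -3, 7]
A ⊗ B =
  [-2, -3, -2]
  [-4, -7, -4]
  [5, -7, 2]

Apply the min-plus product entry-by-entry:
  C[0][0] = min over k of (A[0][0] + B[0][0] = 1 + -3 = -2, A[0][1] + B[1][0] = 6 + 0 = 6, A[0][2] + B[2][0] = 9 + 9 = 18) = -2 (attained at k = 0)
  C[0][1] = min over k of (A[0][0] + B[0][1] = 1 + -4 = -3, A[0][1] + B[1][1] = 6 + 7 = 13, A[0][2] + B[2][1] = 9 + -3 = 6) = -3 (attained at k = 0)
  C[0][2] = min over k of (A[0][0] + B[0][2] = 1 + -3 = -2, A[0][1] + B[1][2] = 6 + -4 = 2, A[0][2] + B[2][2] = 9 + 7 = 16) = -2 (attained at k = 0)
  C[1][0] = min over k of (A[1][0] + B[0][0] = -1 + -3 = -4, A[1][1] + B[1][0] = 10 + 0 = 10, A[1][2] + B[2][0] = -4 + 9 = 5) = -4 (attained at k = 0)
  C[1][1] = min over k of (A[1][0] + B[0][1] = -1 + -4 = -5, A[1][1] + B[1][1] = 10 + 7 = 17, A[1][2] + B[2][1] = -4 + -3 = -7) = -7 (attained at k = 2)
  C[1][2] = min over k of (A[1][0] + B[0][2] = -1 + -3 = -4, A[1][1] + B[1][2] = 10 + -4 = 6, A[1][2] + B[2][2] = -4 + 7 = 3) = -4 (attained at k = 0)
  C[2][0] = min over k of (A[2][0] + B[0][0] = 8 + -3 = 5, A[2][1] + B[1][0] = 6 + 0 = 6, A[2][2] + B[2][0] = -4 + 9 = 5) = 5 (attained at k = 0)
  C[2][1] = min over k of (A[2][0] + B[0][1] = 8 + -4 = 4, A[2][1] + B[1][1] = 6 + 7 = 13, A[2][2] + B[2][1] = -4 + -3 = -7) = -7 (attained at k = 2)
  C[2][2] = min over k of (A[2][0] + B[0][2] = 8 + -3 = 5, A[2][1] + B[1][2] = 6 + -4 = 2, A[2][2] + B[2][2] = -4 + 7 = 3) = 2 (attained at k = 1)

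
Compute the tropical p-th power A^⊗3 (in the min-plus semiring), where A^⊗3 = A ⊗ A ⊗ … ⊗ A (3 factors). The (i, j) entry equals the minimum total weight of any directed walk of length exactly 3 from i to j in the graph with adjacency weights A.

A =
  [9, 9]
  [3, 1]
A^⊗3 =
  [13, 11]
  [5, 3]

Each entry (A^⊗3)_ij equals the minimum over all length-3 walks i = v_0 → v_1 → … → v_3 = j of Σ_t A[v_t][v_{t+1}]. For example, for (i, j) = (0, 1) we minimise over 4 possible intermediate vertex sequences; the minimum is 11, attained along the walk 0 → 1 → 1 → 1.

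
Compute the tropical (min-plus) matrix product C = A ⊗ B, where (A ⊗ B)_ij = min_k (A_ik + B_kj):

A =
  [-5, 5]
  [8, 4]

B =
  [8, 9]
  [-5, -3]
A ⊗ B =
  [0, 2]
  [-1, 1]

Apply the min-plus product entry-by-entry:
  C[0][0] = min over k of (A[0][0] + B[0][0] = -5 + 8 = 3, A[0][1] + B[1][0] = 5 + -5 = 0) = 0 (attained at k = 1)
  C[0][1] = min over k of (A[0][0] + B[0][1] = -5 + 9 = 4, A[0][1] + B[1][1] = 5 + -3 = 2) = 2 (attained at k = 1)
  C[1][0] = min over k of (A[1][0] + B[0][0] = 8 + 8 = 16, A[1][1] + B[1][0] = 4 + -5 = -1) = -1 (attained at k = 1)
  C[1][1] = min over k of (A[1][0] + B[0][1] = 8 + 9 = 17, A[1][1] + B[1][1] = 4 + -3 = 1) = 1 (attained at k = 1)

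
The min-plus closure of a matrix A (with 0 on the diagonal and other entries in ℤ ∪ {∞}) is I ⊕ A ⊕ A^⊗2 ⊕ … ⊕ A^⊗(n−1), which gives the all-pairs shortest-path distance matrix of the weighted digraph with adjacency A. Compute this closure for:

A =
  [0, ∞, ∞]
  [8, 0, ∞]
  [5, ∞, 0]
Closure =
  [0, ∞, ∞]
  [8, 0, ∞]
  [5, ∞, 0]

This is the Floyd-Warshall all-pairs shortest-path computation. For each intermediate vertex k = 0, 1, …, 2, update dist[i][j] ← min(dist[i][j], dist[i][k] + dist[k][j]). The final matrix gives, for each (i, j), the minimum total weight of any directed path from i to j (possibly empty when i = j).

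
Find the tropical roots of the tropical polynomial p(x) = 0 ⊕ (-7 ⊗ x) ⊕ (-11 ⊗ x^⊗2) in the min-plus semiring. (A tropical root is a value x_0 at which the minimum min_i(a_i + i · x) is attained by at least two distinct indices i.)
Roots: {4, 7}

Each tropical root is a break point of the lower envelope of the lines y = a_i + i · x (there are 3 lines, with slopes 0, 1, ..., 2). Only the lines that attain the minimum somewhere contribute to roots; other lines are dominated. Here the surviving (envelope) indices are i = 2, i = 1, i = 0.
Intersections between consecutive envelope lines give the roots: for adjacent envelope indices i < j the intersection is x = (a_i − a_j) / (j − i). Reading off the sorted break points: {4, 7}.
Verification: at each break x_0, at least two indices attain the minimum of min_i(a_i + i · x_0).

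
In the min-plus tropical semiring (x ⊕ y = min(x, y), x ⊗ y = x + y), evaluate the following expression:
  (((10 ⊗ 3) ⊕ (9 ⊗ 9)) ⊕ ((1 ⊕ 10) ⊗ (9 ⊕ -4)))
(((10 ⊗ 3) ⊕ (9 ⊗ 9)) ⊕ ((1 ⊕ 10) ⊗ (9 ⊕ -4))) = -3

Expand innermost to outermost. Recall ⊕ takes the minimum of its arguments and ⊗ takes their sum. Working out the expression (((10 ⊗ 3) ⊕ (9 ⊗ 9)) ⊕ ((1 ⊕ 10) ⊗ (9 ⊕ -4))) gives -3.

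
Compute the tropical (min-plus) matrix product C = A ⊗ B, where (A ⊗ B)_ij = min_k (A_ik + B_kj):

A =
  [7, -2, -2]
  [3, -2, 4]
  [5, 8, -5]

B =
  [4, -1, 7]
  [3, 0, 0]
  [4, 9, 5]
A ⊗ B =
  [1, -2, -2]
  [1, -2, -2]
  [-1, 4, 0]

Apply the min-plus product entry-by-entry:
  C[0][0] = min over k of (A[0][0] + B[0][0] = 7 + 4 = 11, A[0][1] + B[1][0] = -2 + 3 = 1, A[0][2] + B[2][0] = -2 + 4 = 2) = 1 (attained at k = 1)
  C[0][1] = min over k of (A[0][0] + B[0][1] = 7 + -1 = 6, A[0][1] + B[1][1] = -2 + 0 = -2, A[0][2] + B[2][1] = -2 + 9 = 7) = -2 (attained at k = 1)
  C[0][2] = min over k of (A[0][0] + B[0][2] = 7 + 7 = 14, A[0][1] + B[1][2] = -2 + 0 = -2, A[0][2] + B[2][2] = -2 + 5 = 3) = -2 (attained at k = 1)
  C[1][0] = min over k of (A[1][0] + B[0][0] = 3 + 4 = 7, A[1][1] + B[1][0] = -2 + 3 = 1, A[1][2] + B[2][0] = 4 + 4 = 8) = 1 (attained at k = 1)
  C[1][1] = min over k of (A[1][0] + B[0][1] = 3 + -1 = 2, A[1][1] + B[1][1] = -2 + 0 = -2, A[1][2] + B[2][1] = 4 + 9 = 13) = -2 (attained at k = 1)
  C[1][2] = min over k of (A[1][0] + B[0][2] = 3 + 7 = 10, A[1][1] + B[1][2] = -2 + 0 = -2, A[1][2] + B[2][2] = 4 + 5 = 9) = -2 (attained at k = 1)
  C[2][0] = min over k of (A[2][0] + B[0][0] = 5 + 4 = 9, A[2][1] + B[1][0] = 8 + 3 = 11, A[2][2] + B[2][0] = -5 + 4 = -1) = -1 (attained at k = 2)
  C[2][1] = min over k of (A[2][0] + B[0][1] = 5 + -1 = 4, A[2][1] + B[1][1] = 8 + 0 = 8, A[2][2] + B[2][1] = -5 + 9 = 4) = 4 (attained at k = 0)
  C[2][2] = min over k of (A[2][0] + B[0][2] = 5 + 7 = 12, A[2][1] + B[1][2] = 8 + 0 = 8, A[2][2] + B[2][2] = -5 + 5 = 0) = 0 (attained at k = 2)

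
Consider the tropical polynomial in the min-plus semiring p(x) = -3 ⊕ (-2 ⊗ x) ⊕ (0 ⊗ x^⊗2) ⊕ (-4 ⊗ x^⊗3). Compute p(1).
p(1) = -3

A tropical monomial a ⊗ x^⊗i evaluates to a + i · x. Evaluating each term at x = 1:
  Term 0 contributes -3 + 0 · 1 = -3
  Term 1 contributes -2 + 1 · 1 = -1
  Term 2 contributes 0 + 2 · 1 = 2
  Term 3 contributes -4 + 3 · 1 = -1
p(1) = ⊕ of these = min[-3, -1, 2, -1] = -3.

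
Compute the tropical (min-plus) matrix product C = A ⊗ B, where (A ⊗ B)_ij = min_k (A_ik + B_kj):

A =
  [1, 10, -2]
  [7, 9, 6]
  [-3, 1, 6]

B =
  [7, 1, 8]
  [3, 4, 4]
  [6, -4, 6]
A ⊗ B =
  [4, -6, 4]
  [12, 2, 12]
  [4, -2, 5]

Apply the min-plus product entry-by-entry:
  C[0][0] = min over k of (A[0][0] + B[0][0] = 1 + 7 = 8, A[0][1] + B[1][0] = 10 + 3 = 13, A[0][2] + B[2][0] = -2 + 6 = 4) = 4 (attained at k = 2)
  C[0][1] = min over k of (A[0][0] + B[0][1] = 1 + 1 = 2, A[0][1] + B[1][1] = 10 + 4 = 14, A[0][2] + B[2][1] = -2 + -4 = -6) = -6 (attained at k = 2)
  C[0][2] = min over k of (A[0][0] + B[0][2] = 1 + 8 = 9, A[0][1] + B[1][2] = 10 + 4 = 14, A[0][2] + B[2][2] = -2 + 6 = 4) = 4 (attained at k = 2)
  C[1][0] = min over k of (A[1][0] + B[0][0] = 7 + 7 = 14, A[1][1] + B[1][0] = 9 + 3 = 12, A[1][2] + B[2][0] = 6 + 6 = 12) = 12 (attained at k = 1)
  C[1][1] = min over k of (A[1][0] + B[0][1] = 7 + 1 = 8, A[1][1] + B[1][1] = 9 + 4 = 13, A[1][2] + B[2][1] = 6 + -4 = 2) = 2 (attained at k = 2)
  C[1][2] = min over k of (A[1][0] + B[0][2] = 7 + 8 = 15, A[1][1] + B[1][2] = 9 + 4 = 13, A[1][2] + B[2][2] = 6 + 6 = 12) = 12 (attained at k = 2)
  C[2][0] = min over k of (A[2][0] + B[0][0] = -3 + 7 = 4, A[2][1] + B[1][0] = 1 + 3 = 4, A[2][2] + B[2][0] = 6 + 6 = 12) = 4 (attained at k = 0)
  C[2][1] = min over k of (A[2][0] + B[0][1] = -3 + 1 = -2, A[2][1] + B[1][1] = 1 + 4 = 5, A[2][2] + B[2][1] = 6 + -4 = 2) = -2 (attained at k = 0)
  C[2][2] = min over k of (A[2][0] + B[0][2] = -3 + 8 = 5, A[2][1] + B[1][2] = 1 + 4 = 5, A[2][2] + B[2][2] = 6 + 6 = 12) = 5 (attained at k = 0)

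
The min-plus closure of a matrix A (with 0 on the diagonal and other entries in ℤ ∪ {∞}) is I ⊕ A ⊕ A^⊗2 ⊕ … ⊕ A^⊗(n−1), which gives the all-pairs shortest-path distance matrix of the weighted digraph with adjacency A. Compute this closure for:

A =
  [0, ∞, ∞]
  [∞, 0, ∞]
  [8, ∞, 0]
Closure =
  [0, ∞, ∞]
  [∞, 0, ∞]
  [8, ∞, 0]

This is the Floyd-Warshall all-pairs shortest-path computation. For each intermediate vertex k = 0, 1, …, 2, update dist[i][j] ← min(dist[i][j], dist[i][k] + dist[k][j]). The final matrix gives, for each (i, j), the minimum total weight of any directed path from i to j (possibly empty when i = j).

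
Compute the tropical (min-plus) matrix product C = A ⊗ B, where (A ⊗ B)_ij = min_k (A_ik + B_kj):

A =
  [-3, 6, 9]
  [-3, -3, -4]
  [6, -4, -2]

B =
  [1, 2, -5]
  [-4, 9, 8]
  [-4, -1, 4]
A ⊗ B =
  [-2, -1, -8]
  [-8, -5, -8]
  [-8, -3, 1]

Apply the min-plus product entry-by-entry:
  C[0][0] = min over k of (A[0][0] + B[0][0] = -3 + 1 = -2, A[0][1] + B[1][0] = 6 + -4 = 2, A[0][2] + B[2][0] = 9 + -4 = 5) = -2 (attained at k = 0)
  C[0][1] = min over k of (A[0][0] + B[0][1] = -3 + 2 = -1, A[0][1] + B[1][1] = 6 + 9 = 15, A[0][2] + B[2][1] = 9 + -1 = 8) = -1 (attained at k = 0)
  C[0][2] = min over k of (A[0][0] + B[0][2] = -3 + -5 = -8, A[0][1] + B[1][2] = 6 + 8 = 14, A[0][2] + B[2][2] = 9 + 4 = 13) = -8 (attained at k = 0)
  C[1][0] = min over k of (A[1][0] + B[0][0] = -3 + 1 = -2, A[1][1] + B[1][0] = -3 + -4 = -7, A[1][2] + B[2][0] = -4 + -4 = -8) = -8 (attained at k = 2)
  C[1][1] = min over k of (A[1][0] + B[0][1] = -3 + 2 = -1, A[1][1] + B[1][1] = -3 + 9 = 6, A[1][2] + B[2][1] = -4 + -1 = -5) = -5 (attained at k = 2)
  C[1][2] = min over k of (A[1][0] + B[0][2] = -3 + -5 = -8, A[1][1] + B[1][2] = -3 + 8 = 5, A[1][2] + B[2][2] = -4 + 4 = 0) = -8 (attained at k = 0)
  C[2][0] = min over k of (A[2][0] + B[0][0] = 6 + 1 = 7, A[2][1] + B[1][0] = -4 + -4 = -8, A[2][2] + B[2][0] = -2 + -4 = -6) = -8 (attained at k = 1)
  C[2][1] = min over k of (A[2][0] + B[0][1] = 6 + 2 = 8, A[2][1] + B[1][1] = -4 + 9 = 5, A[2][2] + B[2][1] = -2 + -1 = -3) = -3 (attained at k = 2)
  C[2][2] = min over k of (A[2][0] + B[0][2] = 6 + -5 = 1, A[2][1] + B[1][2] = -4 + 8 = 4, A[2][2] + B[2][2] = -2 + 4 = 2) = 1 (attained at k = 0)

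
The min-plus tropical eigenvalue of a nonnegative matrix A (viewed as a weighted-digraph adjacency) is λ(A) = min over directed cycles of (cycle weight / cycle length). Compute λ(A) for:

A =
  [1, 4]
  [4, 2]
λ(A) = 1

Enumerate directed cycles and compute their means (weight / length). Sample:
  cycle 0 → 0: weight = 1, length = 1, mean = 1/1 ≈ 1.000
  cycle 1 → 1: weight = 2, length = 1, mean = 2/1 ≈ 2.000
  cycle 0 → 1 → 0: weight = 8, length = 2, mean = 8/2 ≈ 4.000
  cycle 1 → 0 → 1: weight = 8, length = 2, mean = 8/2 ≈ 4.000
Minimum mean = 1.000, attained e.g. along the cycle 0 → 0 with weight 1 and length 1. So λ(A) = 1/1 = 1.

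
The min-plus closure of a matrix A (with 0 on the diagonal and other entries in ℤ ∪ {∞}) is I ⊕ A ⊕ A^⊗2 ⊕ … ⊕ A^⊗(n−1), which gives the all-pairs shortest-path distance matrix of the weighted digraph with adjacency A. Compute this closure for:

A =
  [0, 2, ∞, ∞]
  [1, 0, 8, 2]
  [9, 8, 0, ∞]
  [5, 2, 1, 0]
Closure =
  [0, 2, 5, 4]
  [1, 0, 3, 2]
  [9, 8, 0, 10]
  [3, 2, 1, 0]

This is the Floyd-Warshall all-pairs shortest-path computation. For each intermediate vertex k = 0, 1, …, 3, update dist[i][j] ← min(dist[i][j], dist[i][k] + dist[k][j]). The final matrix gives, for each (i, j), the minimum total weight of any directed path from i to j (possibly empty when i = j).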